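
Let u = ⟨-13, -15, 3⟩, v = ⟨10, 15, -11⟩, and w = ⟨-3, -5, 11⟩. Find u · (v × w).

-290

v × w:
i: 15·11 - (-11)·(-5) = 165 - 55 = 110
j: (-11)·(-3) - 10·11 = 33 - 110 = -77
k: 10·(-5) - 15·(-3) = -50 - (-45) = -5
v × w = (110, -77, -5)
u · (v × w) = (-13)·110 + (-15)·(-77) + 3·(-5) = -1430 + 1155 - 15 = -290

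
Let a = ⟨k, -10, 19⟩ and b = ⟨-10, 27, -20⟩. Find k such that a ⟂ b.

a · b = k·(-10) + (-10)·27 + 19·(-20) = -650 - 10k
Set equal to 0: -10k = 650, so k = -65.

-65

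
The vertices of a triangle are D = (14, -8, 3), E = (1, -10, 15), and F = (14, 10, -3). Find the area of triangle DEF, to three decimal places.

160.044

DE = (-13, -2, 12),  DF = (0, 18, -6)
i: (-2)·(-6) - 12·18 = 12 - 216 = -204
j: 12·0 - (-13)·(-6) = 0 - 78 = -78
k: (-13)·18 - (-2)·0 = -234 - 0 = -234
DE × DF = (-204, -78, -234)
|DE × DF| = √102456 ≈ 320.0875
area = ½ · 320.0875 ≈ 160.044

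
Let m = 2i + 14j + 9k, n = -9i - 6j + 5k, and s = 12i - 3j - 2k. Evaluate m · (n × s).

1533

n × s:
i: (-6)·(-2) - 5·(-3) = 12 - (-15) = 27
j: 5·12 - (-9)·(-2) = 60 - 18 = 42
k: (-9)·(-3) - (-6)·12 = 27 - (-72) = 99
n × s = (27, 42, 99)
m · (n × s) = 2·27 + 14·42 + 9·99 = 54 + 588 + 891 = 1533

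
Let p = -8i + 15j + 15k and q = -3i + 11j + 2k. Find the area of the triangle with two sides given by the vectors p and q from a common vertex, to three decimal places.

i: 15·2 - 15·11 = 30 - 165 = -135
j: 15·(-3) - (-8)·2 = -45 - (-16) = -29
k: (-8)·11 - 15·(-3) = -88 - (-45) = -43
p × q = (-135, -29, -43)
|p × q| = √((-135)² + (-29)² + (-43)²) = √20915 ≈ 144.6202
area = ½ · 144.6202 ≈ 72.310

72.310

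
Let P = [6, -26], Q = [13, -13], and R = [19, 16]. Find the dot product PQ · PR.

PQ = Q − P = (7, 13)
PR = R − P = (13, 42)
PQ · PR = 7·13 + 13·42 = 91 + 546 = 637

637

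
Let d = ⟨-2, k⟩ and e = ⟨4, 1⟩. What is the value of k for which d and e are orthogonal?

d · e = (-2)·4 + k·1 = -8 + 1k
Set equal to 0: 1k = 8, so k = 8.

8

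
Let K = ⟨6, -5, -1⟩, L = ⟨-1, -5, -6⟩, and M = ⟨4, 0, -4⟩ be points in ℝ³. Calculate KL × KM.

KL = (-7, 0, -5)
KM = (-2, 5, -3)
i: 0·(-3) - (-5)·5 = 0 - (-25) = 25
j: (-5)·(-2) - (-7)·(-3) = 10 - 21 = -11
k: (-7)·5 - 0·(-2) = -35 - 0 = -35
KL × KM = (25, -11, -35)

(25, -11, -35)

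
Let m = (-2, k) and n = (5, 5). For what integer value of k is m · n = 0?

m · n = (-2)·5 + k·5 = -10 + 5k
Set equal to 0: 5k = 10, so k = 2.

2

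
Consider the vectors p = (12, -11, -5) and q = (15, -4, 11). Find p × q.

(-141, -207, 117)

i: (-11)·11 - (-5)·(-4) = -121 - 20 = -141
j: (-5)·15 - 12·11 = -75 - 132 = -207
k: 12·(-4) - (-11)·15 = -48 - (-165) = 117
p × q = (-141, -207, 117)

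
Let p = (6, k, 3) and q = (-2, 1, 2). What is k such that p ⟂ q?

6

p · q = 6·(-2) + k·1 + 3·2 = -6 + 1k
Set equal to 0: 1k = 6, so k = 6.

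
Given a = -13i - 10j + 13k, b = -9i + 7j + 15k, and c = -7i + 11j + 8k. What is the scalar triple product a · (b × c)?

b × c:
i: 7·8 - 15·11 = 56 - 165 = -109
j: 15·(-7) - (-9)·8 = -105 - (-72) = -33
k: (-9)·11 - 7·(-7) = -99 - (-49) = -50
b × c = (-109, -33, -50)
a · (b × c) = (-13)·(-109) + (-10)·(-33) + 13·(-50) = 1417 + 330 - 650 = 1097

1097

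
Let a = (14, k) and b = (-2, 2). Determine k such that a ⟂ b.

a · b = 14·(-2) + k·2 = -28 + 2k
Set equal to 0: 2k = 28, so k = 14.

14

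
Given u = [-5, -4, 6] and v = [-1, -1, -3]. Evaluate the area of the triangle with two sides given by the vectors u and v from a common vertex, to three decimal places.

13.838

i: (-4)·(-3) - 6·(-1) = 12 - (-6) = 18
j: 6·(-1) - (-5)·(-3) = -6 - 15 = -21
k: (-5)·(-1) - (-4)·(-1) = 5 - 4 = 1
u × v = (18, -21, 1)
|u × v| = √(18² + (-21)² + 1²) = √766 ≈ 27.6767
area = ½ · 27.6767 ≈ 13.838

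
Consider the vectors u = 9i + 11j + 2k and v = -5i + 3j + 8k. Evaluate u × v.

(82, -82, 82)

i: 11·8 - 2·3 = 88 - 6 = 82
j: 2·(-5) - 9·8 = -10 - 72 = -82
k: 9·3 - 11·(-5) = 27 - (-55) = 82
u × v = (82, -82, 82)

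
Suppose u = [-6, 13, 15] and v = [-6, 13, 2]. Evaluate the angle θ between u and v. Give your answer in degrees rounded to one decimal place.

u · v = (-6)·(-6) + 13·13 + 15·2 = 36 + 169 + 30 = 235
|u|² = 36 + 169 + 225 = 430,  |u| = √430 ≈ 20.736441
|v|² = 36 + 169 + 4 = 209,  |v| = √209 ≈ 14.456832
cos θ = 235 / (20.736441 · 14.456832) ≈ 0.78390
θ = arccos(0.78390) ≈ 38.4°

38.4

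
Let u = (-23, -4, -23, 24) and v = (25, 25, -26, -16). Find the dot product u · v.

u · v = (-23)·25 + (-4)·25 + (-23)·(-26) + 24·(-16) = -575 - 100 + 598 - 384 = -461

-461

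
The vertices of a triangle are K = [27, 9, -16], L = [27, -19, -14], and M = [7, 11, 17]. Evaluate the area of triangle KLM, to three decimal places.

542.306

KL = (0, -28, 2),  KM = (-20, 2, 33)
i: (-28)·33 - 2·2 = -924 - 4 = -928
j: 2·(-20) - 0·33 = -40 - 0 = -40
k: 0·2 - (-28)·(-20) = 0 - 560 = -560
KL × KM = (-928, -40, -560)
|KL × KM| = √1176384 ≈ 1084.6124
area = ½ · 1084.6124 ≈ 542.306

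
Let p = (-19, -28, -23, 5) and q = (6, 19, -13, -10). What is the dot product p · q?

p · q = (-19)·6 + (-28)·19 + (-23)·(-13) + 5·(-10) = -114 - 532 + 299 - 50 = -397

-397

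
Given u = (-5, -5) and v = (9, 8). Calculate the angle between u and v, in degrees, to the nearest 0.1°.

176.6

u · v = (-5)·9 + (-5)·8 = -45 - 40 = -85
|u|² = 25 + 25 = 50,  |u| = √50 ≈ 7.071068
|v|² = 81 + 64 = 145,  |v| = √145 ≈ 12.041595
cos θ = -85 / (7.071068 · 12.041595) ≈ -0.99827
θ = arccos(-0.99827) ≈ 176.6°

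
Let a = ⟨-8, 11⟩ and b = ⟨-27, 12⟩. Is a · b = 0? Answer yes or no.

no

a · b = (-8)·(-27) + 11·12 = 216 + 132 = 348
Nonzero, so the vectors are not orthogonal.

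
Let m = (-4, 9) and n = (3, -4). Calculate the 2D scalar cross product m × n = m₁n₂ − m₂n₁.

(-4)·(-4) - 9·3 = 16 - 27 = -11

-11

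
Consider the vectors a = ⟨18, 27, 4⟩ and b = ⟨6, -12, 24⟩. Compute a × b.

i: 27·24 - 4·(-12) = 648 - (-48) = 696
j: 4·6 - 18·24 = 24 - 432 = -408
k: 18·(-12) - 27·6 = -216 - 162 = -378
a × b = (696, -408, -378)

(696, -408, -378)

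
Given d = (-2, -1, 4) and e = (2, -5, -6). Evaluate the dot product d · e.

-23

d · e = (-2)·2 + (-1)·(-5) + 4·(-6) = -4 + 5 - 24 = -23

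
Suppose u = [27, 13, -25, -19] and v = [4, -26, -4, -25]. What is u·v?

u · v = 27·4 + 13·(-26) + (-25)·(-4) + (-19)·(-25) = 108 - 338 + 100 + 475 = 345

345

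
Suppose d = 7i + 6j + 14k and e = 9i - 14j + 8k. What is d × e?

i: 6·8 - 14·(-14) = 48 - (-196) = 244
j: 14·9 - 7·8 = 126 - 56 = 70
k: 7·(-14) - 6·9 = -98 - 54 = -152
d × e = (244, 70, -152)

(244, 70, -152)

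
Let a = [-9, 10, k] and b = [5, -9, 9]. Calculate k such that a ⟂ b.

a · b = (-9)·5 + 10·(-9) + k·9 = -135 + 9k
Set equal to 0: 9k = 135, so k = 15.

15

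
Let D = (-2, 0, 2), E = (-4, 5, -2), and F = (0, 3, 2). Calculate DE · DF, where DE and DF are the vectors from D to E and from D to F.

11

DE = E − D = (-2, 5, -4)
DF = F − D = (2, 3, 0)
DE · DF = (-2)·2 + 5·3 + (-4)·0 = -4 + 15 + 0 = 11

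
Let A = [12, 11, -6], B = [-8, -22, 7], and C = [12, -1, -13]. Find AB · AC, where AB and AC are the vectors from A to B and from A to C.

305

AB = B − A = (-20, -33, 13)
AC = C − A = (0, -12, -7)
AB · AC = (-20)·0 + (-33)·(-12) + 13·(-7) = 0 + 396 - 91 = 305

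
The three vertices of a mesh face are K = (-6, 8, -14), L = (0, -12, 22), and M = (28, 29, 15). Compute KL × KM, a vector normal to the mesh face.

(-1336, 1050, 806)

KL = (6, -20, 36)
KM = (34, 21, 29)
i: (-20)·29 - 36·21 = -580 - 756 = -1336
j: 36·34 - 6·29 = 1224 - 174 = 1050
k: 6·21 - (-20)·34 = 126 - (-680) = 806
KL × KM = (-1336, 1050, 806)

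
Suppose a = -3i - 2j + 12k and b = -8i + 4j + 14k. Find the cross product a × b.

(-76, -54, -28)

i: (-2)·14 - 12·4 = -28 - 48 = -76
j: 12·(-8) - (-3)·14 = -96 - (-42) = -54
k: (-3)·4 - (-2)·(-8) = -12 - 16 = -28
a × b = (-76, -54, -28)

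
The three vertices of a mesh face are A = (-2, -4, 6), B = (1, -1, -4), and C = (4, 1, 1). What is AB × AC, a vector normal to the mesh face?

AB = (3, 3, -10)
AC = (6, 5, -5)
i: 3·(-5) - (-10)·5 = -15 - (-50) = 35
j: (-10)·6 - 3·(-5) = -60 - (-15) = -45
k: 3·5 - 3·6 = 15 - 18 = -3
AB × AC = (35, -45, -3)

(35, -45, -3)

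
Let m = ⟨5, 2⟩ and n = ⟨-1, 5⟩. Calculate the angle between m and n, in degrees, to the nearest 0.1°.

m · n = 5·(-1) + 2·5 = -5 + 10 = 5
|m|² = 25 + 4 = 29,  |m| = √29 ≈ 5.385165
|n|² = 1 + 25 = 26,  |n| = √26 ≈ 5.099020
cos θ = 5 / (5.385165 · 5.099020) ≈ 0.18209
θ = arccos(0.18209) ≈ 79.5°

79.5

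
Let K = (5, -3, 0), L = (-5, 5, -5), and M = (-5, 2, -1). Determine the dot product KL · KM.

KL = L − K = (-10, 8, -5)
KM = M − K = (-10, 5, -1)
KL · KM = (-10)·(-10) + 8·5 + (-5)·(-1) = 100 + 40 + 5 = 145

145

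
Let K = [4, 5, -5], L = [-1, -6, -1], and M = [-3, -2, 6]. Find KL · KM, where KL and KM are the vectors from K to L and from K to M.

156

KL = L − K = (-5, -11, 4)
KM = M − K = (-7, -7, 11)
KL · KM = (-5)·(-7) + (-11)·(-7) + 4·11 = 35 + 77 + 44 = 156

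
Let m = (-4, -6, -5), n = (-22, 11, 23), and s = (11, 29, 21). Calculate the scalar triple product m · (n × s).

n × s:
i: 11·21 - 23·29 = 231 - 667 = -436
j: 23·11 - (-22)·21 = 253 - (-462) = 715
k: (-22)·29 - 11·11 = -638 - 121 = -759
n × s = (-436, 715, -759)
m · (n × s) = (-4)·(-436) + (-6)·715 + (-5)·(-759) = 1744 - 4290 + 3795 = 1249

1249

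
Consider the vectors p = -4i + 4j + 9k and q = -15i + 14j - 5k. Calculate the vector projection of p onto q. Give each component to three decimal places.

(-2.388, 2.229, -0.796)

p · q = (-4)·(-15) + 4·14 + 9·(-5) = 60 + 56 - 45 = 71
|q|² = 225 + 196 + 25 = 446
proj_q p = (71/446) · (-15, 14, -5) ≈ (-2.388, 2.229, -0.796)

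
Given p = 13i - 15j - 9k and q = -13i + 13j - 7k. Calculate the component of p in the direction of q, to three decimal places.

-15.301

p · q = 13·(-13) + (-15)·13 + (-9)·(-7) = -169 - 195 + 63 = -301
|q| = √(169 + 169 + 49) = √387 ≈ 19.6723
comp_q p = -301 / √387 ≈ -15.301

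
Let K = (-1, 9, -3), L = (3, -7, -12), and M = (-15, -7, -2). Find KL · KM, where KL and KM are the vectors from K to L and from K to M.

KL = L − K = (4, -16, -9)
KM = M − K = (-14, -16, 1)
KL · KM = 4·(-14) + (-16)·(-16) + (-9)·1 = -56 + 256 - 9 = 191

191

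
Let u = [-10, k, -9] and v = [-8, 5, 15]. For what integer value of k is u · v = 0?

u · v = (-10)·(-8) + k·5 + (-9)·15 = -55 + 5k
Set equal to 0: 5k = 55, so k = 11.

11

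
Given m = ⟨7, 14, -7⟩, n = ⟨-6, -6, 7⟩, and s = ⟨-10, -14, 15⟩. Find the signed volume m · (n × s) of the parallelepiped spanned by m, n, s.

168

n × s:
i: (-6)·15 - 7·(-14) = -90 - (-98) = 8
j: 7·(-10) - (-6)·15 = -70 - (-90) = 20
k: (-6)·(-14) - (-6)·(-10) = 84 - 60 = 24
n × s = (8, 20, 24)
m · (n × s) = 7·8 + 14·20 + (-7)·24 = 56 + 280 - 168 = 168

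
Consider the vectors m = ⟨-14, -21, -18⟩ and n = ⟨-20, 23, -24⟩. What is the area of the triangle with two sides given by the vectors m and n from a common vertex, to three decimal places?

590.310

i: (-21)·(-24) - (-18)·23 = 504 - (-414) = 918
j: (-18)·(-20) - (-14)·(-24) = 360 - 336 = 24
k: (-14)·23 - (-21)·(-20) = -322 - 420 = -742
m × n = (918, 24, -742)
|m × n| = √(918² + 24² + (-742)²) = √1393864 ≈ 1180.6202
area = ½ · 1180.6202 ≈ 590.310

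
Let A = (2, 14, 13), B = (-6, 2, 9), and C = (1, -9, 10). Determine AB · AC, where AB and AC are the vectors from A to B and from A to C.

296

AB = B − A = (-8, -12, -4)
AC = C − A = (-1, -23, -3)
AB · AC = (-8)·(-1) + (-12)·(-23) + (-4)·(-3) = 8 + 276 + 12 = 296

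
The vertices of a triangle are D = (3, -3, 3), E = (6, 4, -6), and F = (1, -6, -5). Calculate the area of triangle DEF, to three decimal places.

46.578

DE = (3, 7, -9),  DF = (-2, -3, -8)
i: 7·(-8) - (-9)·(-3) = -56 - 27 = -83
j: (-9)·(-2) - 3·(-8) = 18 - (-24) = 42
k: 3·(-3) - 7·(-2) = -9 - (-14) = 5
DE × DF = (-83, 42, 5)
|DE × DF| = √8678 ≈ 93.1558
area = ½ · 93.1558 ≈ 46.578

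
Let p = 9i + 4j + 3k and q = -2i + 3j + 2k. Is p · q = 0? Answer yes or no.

p · q = 9·(-2) + 4·3 + 3·2 = -18 + 12 + 6 = 0
Zero, so the vectors are orthogonal.

yes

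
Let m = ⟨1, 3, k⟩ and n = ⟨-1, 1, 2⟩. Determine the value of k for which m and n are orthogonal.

m · n = 1·(-1) + 3·1 + k·2 = 2 + 2k
Set equal to 0: 2k = -2, so k = -1.

-1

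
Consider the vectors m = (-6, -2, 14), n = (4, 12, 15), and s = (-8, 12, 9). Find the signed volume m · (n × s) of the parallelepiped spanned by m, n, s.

n × s:
i: 12·9 - 15·12 = 108 - 180 = -72
j: 15·(-8) - 4·9 = -120 - 36 = -156
k: 4·12 - 12·(-8) = 48 - (-96) = 144
n × s = (-72, -156, 144)
m · (n × s) = (-6)·(-72) + (-2)·(-156) + 14·144 = 432 + 312 + 2016 = 2760

2760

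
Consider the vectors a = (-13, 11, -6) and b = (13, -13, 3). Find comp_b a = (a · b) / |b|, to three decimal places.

a · b = (-13)·13 + 11·(-13) + (-6)·3 = -169 - 143 - 18 = -330
|b| = √(169 + 169 + 9) = √347 ≈ 18.6279
comp_b a = -330 / √347 ≈ -17.715

-17.715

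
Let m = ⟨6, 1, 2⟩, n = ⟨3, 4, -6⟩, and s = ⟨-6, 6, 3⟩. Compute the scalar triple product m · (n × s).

n × s:
i: 4·3 - (-6)·6 = 12 - (-36) = 48
j: (-6)·(-6) - 3·3 = 36 - 9 = 27
k: 3·6 - 4·(-6) = 18 - (-24) = 42
n × s = (48, 27, 42)
m · (n × s) = 6·48 + 1·27 + 2·42 = 288 + 27 + 84 = 399

399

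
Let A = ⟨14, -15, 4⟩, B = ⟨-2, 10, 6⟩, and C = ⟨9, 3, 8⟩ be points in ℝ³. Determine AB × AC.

AB = (-16, 25, 2)
AC = (-5, 18, 4)
i: 25·4 - 2·18 = 100 - 36 = 64
j: 2·(-5) - (-16)·4 = -10 - (-64) = 54
k: (-16)·18 - 25·(-5) = -288 - (-125) = -163
AB × AC = (64, 54, -163)

(64, 54, -163)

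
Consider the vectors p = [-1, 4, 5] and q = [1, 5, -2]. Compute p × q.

(-33, 3, -9)

i: 4·(-2) - 5·5 = -8 - 25 = -33
j: 5·1 - (-1)·(-2) = 5 - 2 = 3
k: (-1)·5 - 4·1 = -5 - 4 = -9
p × q = (-33, 3, -9)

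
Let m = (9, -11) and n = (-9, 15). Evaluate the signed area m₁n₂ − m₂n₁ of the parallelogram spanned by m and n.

36

9·15 - (-11)·(-9) = 135 - 99 = 36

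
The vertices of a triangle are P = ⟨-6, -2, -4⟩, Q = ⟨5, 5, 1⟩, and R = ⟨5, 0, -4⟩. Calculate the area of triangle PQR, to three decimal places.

PQ = (11, 7, 5),  PR = (11, 2, 0)
i: 7·0 - 5·2 = 0 - 10 = -10
j: 5·11 - 11·0 = 55 - 0 = 55
k: 11·2 - 7·11 = 22 - 77 = -55
PQ × PR = (-10, 55, -55)
|PQ × PR| = √6150 ≈ 78.4219
area = ½ · 78.4219 ≈ 39.211

39.211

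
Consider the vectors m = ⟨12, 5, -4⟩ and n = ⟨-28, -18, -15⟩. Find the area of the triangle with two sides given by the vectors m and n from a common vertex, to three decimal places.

i: 5·(-15) - (-4)·(-18) = -75 - 72 = -147
j: (-4)·(-28) - 12·(-15) = 112 - (-180) = 292
k: 12·(-18) - 5·(-28) = -216 - (-140) = -76
m × n = (-147, 292, -76)
|m × n| = √((-147)² + 292² + (-76)²) = √112649 ≈ 335.6322
area = ½ · 335.6322 ≈ 167.816

167.816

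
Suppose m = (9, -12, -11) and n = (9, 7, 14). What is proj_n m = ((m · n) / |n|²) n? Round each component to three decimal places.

(-4.334, -3.371, -6.742)

m · n = 9·9 + (-12)·7 + (-11)·14 = 81 - 84 - 154 = -157
|n|² = 81 + 49 + 196 = 326
proj_n m = (-157/326) · (9, 7, 14) ≈ (-4.334, -3.371, -6.742)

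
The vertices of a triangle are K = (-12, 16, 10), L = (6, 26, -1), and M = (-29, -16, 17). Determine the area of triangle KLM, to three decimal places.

249.039

KL = (18, 10, -11),  KM = (-17, -32, 7)
i: 10·7 - (-11)·(-32) = 70 - 352 = -282
j: (-11)·(-17) - 18·7 = 187 - 126 = 61
k: 18·(-32) - 10·(-17) = -576 - (-170) = -406
KL × KM = (-282, 61, -406)
|KL × KM| = √248081 ≈ 498.0773
area = ½ · 498.0773 ≈ 249.039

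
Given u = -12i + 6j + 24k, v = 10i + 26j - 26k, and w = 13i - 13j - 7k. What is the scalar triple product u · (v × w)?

v × w:
i: 26·(-7) - (-26)·(-13) = -182 - 338 = -520
j: (-26)·13 - 10·(-7) = -338 - (-70) = -268
k: 10·(-13) - 26·13 = -130 - 338 = -468
v × w = (-520, -268, -468)
u · (v × w) = (-12)·(-520) + 6·(-268) + 24·(-468) = 6240 - 1608 - 11232 = -6600

-6600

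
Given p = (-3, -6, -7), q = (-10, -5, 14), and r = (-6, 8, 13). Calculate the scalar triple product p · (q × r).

q × r:
i: (-5)·13 - 14·8 = -65 - 112 = -177
j: 14·(-6) - (-10)·13 = -84 - (-130) = 46
k: (-10)·8 - (-5)·(-6) = -80 - 30 = -110
q × r = (-177, 46, -110)
p · (q × r) = (-3)·(-177) + (-6)·46 + (-7)·(-110) = 531 - 276 + 770 = 1025

1025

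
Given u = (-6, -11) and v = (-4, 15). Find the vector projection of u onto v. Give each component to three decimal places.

u · v = (-6)·(-4) + (-11)·15 = 24 - 165 = -141
|v|² = 16 + 225 = 241
proj_v u = (-141/241) · (-4, 15) ≈ (2.340, -8.776)

(2.340, -8.776)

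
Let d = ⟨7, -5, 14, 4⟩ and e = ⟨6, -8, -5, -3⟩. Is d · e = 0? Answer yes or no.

yes

d · e = 7·6 + (-5)·(-8) + 14·(-5) + 4·(-3) = 42 + 40 - 70 - 12 = 0
Zero, so the vectors are orthogonal.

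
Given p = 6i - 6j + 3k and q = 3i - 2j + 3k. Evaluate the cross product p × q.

(-12, -9, 6)

i: (-6)·3 - 3·(-2) = -18 - (-6) = -12
j: 3·3 - 6·3 = 9 - 18 = -9
k: 6·(-2) - (-6)·3 = -12 - (-18) = 6
p × q = (-12, -9, 6)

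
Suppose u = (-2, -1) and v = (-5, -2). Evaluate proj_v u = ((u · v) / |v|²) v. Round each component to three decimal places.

u · v = (-2)·(-5) + (-1)·(-2) = 10 + 2 = 12
|v|² = 25 + 4 = 29
proj_v u = (12/29) · (-5, -2) ≈ (-2.069, -0.828)

(-2.069, -0.828)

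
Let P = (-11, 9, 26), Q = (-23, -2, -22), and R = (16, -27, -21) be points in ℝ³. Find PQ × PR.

PQ = (-12, -11, -48)
PR = (27, -36, -47)
i: (-11)·(-47) - (-48)·(-36) = 517 - 1728 = -1211
j: (-48)·27 - (-12)·(-47) = -1296 - 564 = -1860
k: (-12)·(-36) - (-11)·27 = 432 - (-297) = 729
PQ × PR = (-1211, -1860, 729)

(-1211, -1860, 729)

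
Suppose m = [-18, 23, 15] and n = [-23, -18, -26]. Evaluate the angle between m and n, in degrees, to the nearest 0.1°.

m · n = (-18)·(-23) + 23·(-18) + 15·(-26) = 414 - 414 - 390 = -390
|m|² = 324 + 529 + 225 = 1078,  |m| = √1078 ≈ 32.832910
|n|² = 529 + 324 + 676 = 1529,  |n| = √1529 ≈ 39.102430
cos θ = -390 / (32.832910 · 39.102430) ≈ -0.30377
θ = arccos(-0.30377) ≈ 107.7°

107.7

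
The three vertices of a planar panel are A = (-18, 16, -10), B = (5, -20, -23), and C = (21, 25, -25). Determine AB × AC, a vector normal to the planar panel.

AB = (23, -36, -13)
AC = (39, 9, -15)
i: (-36)·(-15) - (-13)·9 = 540 - (-117) = 657
j: (-13)·39 - 23·(-15) = -507 - (-345) = -162
k: 23·9 - (-36)·39 = 207 - (-1404) = 1611
AB × AC = (657, -162, 1611)

(657, -162, 1611)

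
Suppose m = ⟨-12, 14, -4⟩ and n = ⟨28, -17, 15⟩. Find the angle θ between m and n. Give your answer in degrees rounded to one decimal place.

m · n = (-12)·28 + 14·(-17) + (-4)·15 = -336 - 238 - 60 = -634
|m|² = 144 + 196 + 16 = 356,  |m| = √356 ≈ 18.867962
|n|² = 784 + 289 + 225 = 1298,  |n| = √1298 ≈ 36.027767
cos θ = -634 / (18.867962 · 36.027767) ≈ -0.93267
θ = arccos(-0.93267) ≈ 158.9°

158.9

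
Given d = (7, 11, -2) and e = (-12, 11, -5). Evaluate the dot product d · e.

d · e = 7·(-12) + 11·11 + (-2)·(-5) = -84 + 121 + 10 = 47

47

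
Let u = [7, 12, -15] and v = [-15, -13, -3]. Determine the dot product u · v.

-216

u · v = 7·(-15) + 12·(-13) + (-15)·(-3) = -105 - 156 + 45 = -216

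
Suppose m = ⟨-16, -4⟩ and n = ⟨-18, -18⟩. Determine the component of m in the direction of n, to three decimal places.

14.142

m · n = (-16)·(-18) + (-4)·(-18) = 288 + 72 = 360
|n| = √(324 + 324) = √648 ≈ 25.4558
comp_n m = 360 / √648 ≈ 14.142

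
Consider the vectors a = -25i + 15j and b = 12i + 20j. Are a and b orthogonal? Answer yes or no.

yes

a · b = (-25)·12 + 15·20 = -300 + 300 = 0
Zero, so the vectors are orthogonal.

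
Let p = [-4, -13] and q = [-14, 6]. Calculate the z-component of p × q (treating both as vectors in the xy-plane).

(-4)·6 - (-13)·(-14) = -24 - 182 = -206

-206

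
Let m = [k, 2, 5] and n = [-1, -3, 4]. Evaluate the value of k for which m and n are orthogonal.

m · n = k·(-1) + 2·(-3) + 5·4 = 14 - 1k
Set equal to 0: -1k = -14, so k = 14.

14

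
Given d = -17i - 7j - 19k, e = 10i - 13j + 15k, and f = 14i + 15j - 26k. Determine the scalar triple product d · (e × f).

e × f:
i: (-13)·(-26) - 15·15 = 338 - 225 = 113
j: 15·14 - 10·(-26) = 210 - (-260) = 470
k: 10·15 - (-13)·14 = 150 - (-182) = 332
e × f = (113, 470, 332)
d · (e × f) = (-17)·113 + (-7)·470 + (-19)·332 = -1921 - 3290 - 6308 = -11519

-11519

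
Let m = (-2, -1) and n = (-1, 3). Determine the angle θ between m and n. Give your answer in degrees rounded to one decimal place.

m · n = (-2)·(-1) + (-1)·3 = 2 - 3 = -1
|m|² = 4 + 1 = 5,  |m| = √5 ≈ 2.236068
|n|² = 1 + 9 = 10,  |n| = √10 ≈ 3.162278
cos θ = -1 / (2.236068 · 3.162278) ≈ -0.14142
θ = arccos(-0.14142) ≈ 98.1°

98.1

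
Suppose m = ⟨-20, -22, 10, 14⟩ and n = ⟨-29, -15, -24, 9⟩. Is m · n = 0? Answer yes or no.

m · n = (-20)·(-29) + (-22)·(-15) + 10·(-24) + 14·9 = 580 + 330 - 240 + 126 = 796
Nonzero, so the vectors are not orthogonal.

no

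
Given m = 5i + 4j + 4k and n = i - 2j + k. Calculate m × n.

(12, -1, -14)

i: 4·1 - 4·(-2) = 4 - (-8) = 12
j: 4·1 - 5·1 = 4 - 5 = -1
k: 5·(-2) - 4·1 = -10 - 4 = -14
m × n = (12, -1, -14)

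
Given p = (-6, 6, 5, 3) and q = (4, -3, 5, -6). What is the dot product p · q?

p · q = (-6)·4 + 6·(-3) + 5·5 + 3·(-6) = -24 - 18 + 25 - 18 = -35

-35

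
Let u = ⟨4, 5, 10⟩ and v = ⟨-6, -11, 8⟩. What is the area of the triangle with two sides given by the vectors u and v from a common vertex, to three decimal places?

88.261

i: 5·8 - 10·(-11) = 40 - (-110) = 150
j: 10·(-6) - 4·8 = -60 - 32 = -92
k: 4·(-11) - 5·(-6) = -44 - (-30) = -14
u × v = (150, -92, -14)
|u × v| = √(150² + (-92)² + (-14)²) = √31160 ≈ 176.5220
area = ½ · 176.5220 ≈ 88.261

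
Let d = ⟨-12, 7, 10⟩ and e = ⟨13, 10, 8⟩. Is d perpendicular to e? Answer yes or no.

no

d · e = (-12)·13 + 7·10 + 10·8 = -156 + 70 + 80 = -6
Nonzero, so the vectors are not orthogonal.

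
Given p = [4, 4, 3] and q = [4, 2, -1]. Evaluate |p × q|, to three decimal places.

20.494

i: 4·(-1) - 3·2 = -4 - 6 = -10
j: 3·4 - 4·(-1) = 12 - (-4) = 16
k: 4·2 - 4·4 = 8 - 16 = -8
p × q = (-10, 16, -8)
|p × q| = √((-10)² + 16² + (-8)²) = √420 ≈ 20.4939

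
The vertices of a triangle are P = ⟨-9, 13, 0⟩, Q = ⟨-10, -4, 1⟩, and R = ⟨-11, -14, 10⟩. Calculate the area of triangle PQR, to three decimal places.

PQ = (-1, -17, 1),  PR = (-2, -27, 10)
i: (-17)·10 - 1·(-27) = -170 - (-27) = -143
j: 1·(-2) - (-1)·10 = -2 - (-10) = 8
k: (-1)·(-27) - (-17)·(-2) = 27 - 34 = -7
PQ × PR = (-143, 8, -7)
|PQ × PR| = √20562 ≈ 143.3946
area = ½ · 143.3946 ≈ 71.697

71.697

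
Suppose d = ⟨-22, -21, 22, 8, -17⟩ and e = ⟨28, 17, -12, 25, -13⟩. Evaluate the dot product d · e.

d · e = (-22)·28 + (-21)·17 + 22·(-12) + 8·25 + (-17)·(-13) = -616 - 357 - 264 + 200 + 221 = -816

-816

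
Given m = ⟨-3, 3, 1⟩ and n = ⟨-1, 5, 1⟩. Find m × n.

(-2, 2, -12)

i: 3·1 - 1·5 = 3 - 5 = -2
j: 1·(-1) - (-3)·1 = -1 - (-3) = 2
k: (-3)·5 - 3·(-1) = -15 - (-3) = -12
m × n = (-2, 2, -12)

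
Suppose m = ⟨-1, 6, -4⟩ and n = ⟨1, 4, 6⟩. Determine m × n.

i: 6·6 - (-4)·4 = 36 - (-16) = 52
j: (-4)·1 - (-1)·6 = -4 - (-6) = 2
k: (-1)·4 - 6·1 = -4 - 6 = -10
m × n = (52, 2, -10)

(52, 2, -10)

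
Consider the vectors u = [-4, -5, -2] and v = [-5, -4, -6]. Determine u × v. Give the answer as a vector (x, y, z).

(22, -14, -9)

i: (-5)·(-6) - (-2)·(-4) = 30 - 8 = 22
j: (-2)·(-5) - (-4)·(-6) = 10 - 24 = -14
k: (-4)·(-4) - (-5)·(-5) = 16 - 25 = -9
u × v = (22, -14, -9)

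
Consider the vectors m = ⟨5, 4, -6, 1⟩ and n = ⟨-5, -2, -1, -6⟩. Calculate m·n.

m · n = 5·(-5) + 4·(-2) + (-6)·(-1) + 1·(-6) = -25 - 8 + 6 - 6 = -33

-33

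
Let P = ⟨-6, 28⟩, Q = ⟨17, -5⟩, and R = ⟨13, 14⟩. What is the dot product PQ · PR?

899

PQ = Q − P = (23, -33)
PR = R − P = (19, -14)
PQ · PR = 23·19 + (-33)·(-14) = 437 + 462 = 899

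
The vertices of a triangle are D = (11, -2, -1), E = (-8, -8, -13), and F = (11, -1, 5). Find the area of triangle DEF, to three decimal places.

59.019

DE = (-19, -6, -12),  DF = (0, 1, 6)
i: (-6)·6 - (-12)·1 = -36 - (-12) = -24
j: (-12)·0 - (-19)·6 = 0 - (-114) = 114
k: (-19)·1 - (-6)·0 = -19 - 0 = -19
DE × DF = (-24, 114, -19)
|DE × DF| = √13933 ≈ 118.0381
area = ½ · 118.0381 ≈ 59.019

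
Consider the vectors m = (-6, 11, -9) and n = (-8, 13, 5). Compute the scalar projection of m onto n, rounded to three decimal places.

9.090

m · n = (-6)·(-8) + 11·13 + (-9)·5 = 48 + 143 - 45 = 146
|n| = √(64 + 169 + 25) = √258 ≈ 16.0624
comp_n m = 146 / √258 ≈ 9.090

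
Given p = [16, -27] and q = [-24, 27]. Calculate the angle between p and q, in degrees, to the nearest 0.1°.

169.0

p · q = 16·(-24) + (-27)·27 = -384 - 729 = -1113
|p|² = 256 + 729 = 985,  |p| = √985 ≈ 31.384710
|q|² = 576 + 729 = 1305,  |q| = √1305 ≈ 36.124784
cos θ = -1113 / (31.384710 · 36.124784) ≈ -0.98168
θ = arccos(-0.98168) ≈ 169.0°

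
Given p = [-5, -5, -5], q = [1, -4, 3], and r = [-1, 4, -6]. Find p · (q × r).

q × r:
i: (-4)·(-6) - 3·4 = 24 - 12 = 12
j: 3·(-1) - 1·(-6) = -3 - (-6) = 3
k: 1·4 - (-4)·(-1) = 4 - 4 = 0
q × r = (12, 3, 0)
p · (q × r) = (-5)·12 + (-5)·3 + (-5)·0 = -60 - 15 + 0 = -75

-75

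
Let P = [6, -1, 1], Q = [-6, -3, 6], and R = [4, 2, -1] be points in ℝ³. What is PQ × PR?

(-11, -34, -40)

PQ = (-12, -2, 5)
PR = (-2, 3, -2)
i: (-2)·(-2) - 5·3 = 4 - 15 = -11
j: 5·(-2) - (-12)·(-2) = -10 - 24 = -34
k: (-12)·3 - (-2)·(-2) = -36 - 4 = -40
PQ × PR = (-11, -34, -40)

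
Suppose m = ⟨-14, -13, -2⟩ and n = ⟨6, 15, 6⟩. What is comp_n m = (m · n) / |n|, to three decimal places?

m · n = (-14)·6 + (-13)·15 + (-2)·6 = -84 - 195 - 12 = -291
|n| = √(36 + 225 + 36) = √297 ≈ 17.2337
comp_n m = -291 / √297 ≈ -16.886

-16.886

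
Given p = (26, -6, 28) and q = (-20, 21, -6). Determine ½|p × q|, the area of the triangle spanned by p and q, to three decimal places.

i: (-6)·(-6) - 28·21 = 36 - 588 = -552
j: 28·(-20) - 26·(-6) = -560 - (-156) = -404
k: 26·21 - (-6)·(-20) = 546 - 120 = 426
p × q = (-552, -404, 426)
|p × q| = √((-552)² + (-404)² + 426²) = √649396 ≈ 805.8511
area = ½ · 805.8511 ≈ 402.926

402.926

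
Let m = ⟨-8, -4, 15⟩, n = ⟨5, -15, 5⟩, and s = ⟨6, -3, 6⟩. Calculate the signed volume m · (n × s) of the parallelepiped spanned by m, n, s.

1725

n × s:
i: (-15)·6 - 5·(-3) = -90 - (-15) = -75
j: 5·6 - 5·6 = 30 - 30 = 0
k: 5·(-3) - (-15)·6 = -15 - (-90) = 75
n × s = (-75, 0, 75)
m · (n × s) = (-8)·(-75) + (-4)·0 + 15·75 = 600 + 0 + 1125 = 1725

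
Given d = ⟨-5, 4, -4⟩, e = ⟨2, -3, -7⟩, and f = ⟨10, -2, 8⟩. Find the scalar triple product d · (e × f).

-258

e × f:
i: (-3)·8 - (-7)·(-2) = -24 - 14 = -38
j: (-7)·10 - 2·8 = -70 - 16 = -86
k: 2·(-2) - (-3)·10 = -4 - (-30) = 26
e × f = (-38, -86, 26)
d · (e × f) = (-5)·(-38) + 4·(-86) + (-4)·26 = 190 - 344 - 104 = -258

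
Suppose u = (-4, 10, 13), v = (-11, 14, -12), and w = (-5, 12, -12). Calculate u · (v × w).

-1430

v × w:
i: 14·(-12) - (-12)·12 = -168 - (-144) = -24
j: (-12)·(-5) - (-11)·(-12) = 60 - 132 = -72
k: (-11)·12 - 14·(-5) = -132 - (-70) = -62
v × w = (-24, -72, -62)
u · (v × w) = (-4)·(-24) + 10·(-72) + 13·(-62) = 96 - 720 - 806 = -1430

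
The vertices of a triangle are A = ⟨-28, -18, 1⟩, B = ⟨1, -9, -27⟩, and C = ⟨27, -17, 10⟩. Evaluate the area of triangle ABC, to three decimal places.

931.751

AB = (29, 9, -28),  AC = (55, 1, 9)
i: 9·9 - (-28)·1 = 81 - (-28) = 109
j: (-28)·55 - 29·9 = -1540 - 261 = -1801
k: 29·1 - 9·55 = 29 - 495 = -466
AB × AC = (109, -1801, -466)
|AB × AC| = √3472638 ≈ 1863.5015
area = ½ · 1863.5015 ≈ 931.751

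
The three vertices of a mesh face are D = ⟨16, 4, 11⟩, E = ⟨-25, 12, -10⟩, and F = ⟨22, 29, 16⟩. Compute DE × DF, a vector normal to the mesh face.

DE = (-41, 8, -21)
DF = (6, 25, 5)
i: 8·5 - (-21)·25 = 40 - (-525) = 565
j: (-21)·6 - (-41)·5 = -126 - (-205) = 79
k: (-41)·25 - 8·6 = -1025 - 48 = -1073
DE × DF = (565, 79, -1073)

(565, 79, -1073)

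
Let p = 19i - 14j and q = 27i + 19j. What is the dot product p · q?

p · q = 19·27 + (-14)·19 = 513 - 266 = 247

247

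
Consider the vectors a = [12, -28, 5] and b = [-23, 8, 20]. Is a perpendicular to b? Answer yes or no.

no

a · b = 12·(-23) + (-28)·8 + 5·20 = -276 - 224 + 100 = -400
Nonzero, so the vectors are not orthogonal.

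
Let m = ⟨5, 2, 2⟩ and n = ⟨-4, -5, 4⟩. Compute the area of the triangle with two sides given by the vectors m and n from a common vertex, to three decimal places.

i: 2·4 - 2·(-5) = 8 - (-10) = 18
j: 2·(-4) - 5·4 = -8 - 20 = -28
k: 5·(-5) - 2·(-4) = -25 - (-8) = -17
m × n = (18, -28, -17)
|m × n| = √(18² + (-28)² + (-17)²) = √1397 ≈ 37.3765
area = ½ · 37.3765 ≈ 18.688

18.688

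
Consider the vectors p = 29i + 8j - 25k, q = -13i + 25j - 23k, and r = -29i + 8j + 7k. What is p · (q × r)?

950

q × r:
i: 25·7 - (-23)·8 = 175 - (-184) = 359
j: (-23)·(-29) - (-13)·7 = 667 - (-91) = 758
k: (-13)·8 - 25·(-29) = -104 - (-725) = 621
q × r = (359, 758, 621)
p · (q × r) = 29·359 + 8·758 + (-25)·621 = 10411 + 6064 - 15525 = 950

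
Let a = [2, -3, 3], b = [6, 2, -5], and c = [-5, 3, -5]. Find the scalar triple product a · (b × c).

b × c:
i: 2·(-5) - (-5)·3 = -10 - (-15) = 5
j: (-5)·(-5) - 6·(-5) = 25 - (-30) = 55
k: 6·3 - 2·(-5) = 18 - (-10) = 28
b × c = (5, 55, 28)
a · (b × c) = 2·5 + (-3)·55 + 3·28 = 10 - 165 + 84 = -71

-71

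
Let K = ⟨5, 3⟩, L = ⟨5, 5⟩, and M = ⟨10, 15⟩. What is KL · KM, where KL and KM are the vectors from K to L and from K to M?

KL = L − K = (0, 2)
KM = M − K = (5, 12)
KL · KM = 0·5 + 2·12 = 0 + 24 = 24

24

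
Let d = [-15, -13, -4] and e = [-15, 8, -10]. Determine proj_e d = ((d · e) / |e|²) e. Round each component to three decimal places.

d · e = (-15)·(-15) + (-13)·8 + (-4)·(-10) = 225 - 104 + 40 = 161
|e|² = 225 + 64 + 100 = 389
proj_e d = (161/389) · (-15, 8, -10) ≈ (-6.208, 3.311, -4.139)

(-6.208, 3.311, -4.139)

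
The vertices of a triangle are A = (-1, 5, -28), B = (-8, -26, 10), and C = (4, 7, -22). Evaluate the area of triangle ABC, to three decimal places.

AB = (-7, -31, 38),  AC = (5, 2, 6)
i: (-31)·6 - 38·2 = -186 - 76 = -262
j: 38·5 - (-7)·6 = 190 - (-42) = 232
k: (-7)·2 - (-31)·5 = -14 - (-155) = 141
AB × AC = (-262, 232, 141)
|AB × AC| = √142349 ≈ 377.2917
area = ½ · 377.2917 ≈ 188.646

188.646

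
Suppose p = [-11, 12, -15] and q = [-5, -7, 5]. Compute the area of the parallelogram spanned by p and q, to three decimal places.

i: 12·5 - (-15)·(-7) = 60 - 105 = -45
j: (-15)·(-5) - (-11)·5 = 75 - (-55) = 130
k: (-11)·(-7) - 12·(-5) = 77 - (-60) = 137
p × q = (-45, 130, 137)
|p × q| = √((-45)² + 130² + 137²) = √37694 ≈ 194.1494

194.149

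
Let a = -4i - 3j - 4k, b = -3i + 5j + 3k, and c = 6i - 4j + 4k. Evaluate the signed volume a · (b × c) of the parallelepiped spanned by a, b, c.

-146

b × c:
i: 5·4 - 3·(-4) = 20 - (-12) = 32
j: 3·6 - (-3)·4 = 18 - (-12) = 30
k: (-3)·(-4) - 5·6 = 12 - 30 = -18
b × c = (32, 30, -18)
a · (b × c) = (-4)·32 + (-3)·30 + (-4)·(-18) = -128 - 90 + 72 = -146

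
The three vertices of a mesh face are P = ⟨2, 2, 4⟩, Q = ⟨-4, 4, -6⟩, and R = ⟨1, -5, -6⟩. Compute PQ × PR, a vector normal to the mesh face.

PQ = (-6, 2, -10)
PR = (-1, -7, -10)
i: 2·(-10) - (-10)·(-7) = -20 - 70 = -90
j: (-10)·(-1) - (-6)·(-10) = 10 - 60 = -50
k: (-6)·(-7) - 2·(-1) = 42 - (-2) = 44
PQ × PR = (-90, -50, 44)

(-90, -50, 44)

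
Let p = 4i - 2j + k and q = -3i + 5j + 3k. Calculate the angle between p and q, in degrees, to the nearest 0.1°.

129.2

p · q = 4·(-3) + (-2)·5 + 1·3 = -12 - 10 + 3 = -19
|p|² = 16 + 4 + 1 = 21,  |p| = √21 ≈ 4.582576
|q|² = 9 + 25 + 9 = 43,  |q| = √43 ≈ 6.557439
cos θ = -19 / (4.582576 · 6.557439) ≈ -0.63228
θ = arccos(-0.63228) ≈ 129.2°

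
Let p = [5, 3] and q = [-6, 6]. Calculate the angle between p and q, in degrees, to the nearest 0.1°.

p · q = 5·(-6) + 3·6 = -30 + 18 = -12
|p|² = 25 + 9 = 34,  |p| = √34 ≈ 5.830952
|q|² = 36 + 36 = 72,  |q| = √72 ≈ 8.485281
cos θ = -12 / (5.830952 · 8.485281) ≈ -0.24254
θ = arccos(-0.24254) ≈ 104.0°

104.0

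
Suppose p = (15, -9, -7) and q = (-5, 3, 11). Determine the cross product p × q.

i: (-9)·11 - (-7)·3 = -99 - (-21) = -78
j: (-7)·(-5) - 15·11 = 35 - 165 = -130
k: 15·3 - (-9)·(-5) = 45 - 45 = 0
p × q = (-78, -130, 0)

(-78, -130, 0)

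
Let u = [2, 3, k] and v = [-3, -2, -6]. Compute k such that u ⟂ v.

u · v = 2·(-3) + 3·(-2) + k·(-6) = -12 - 6k
Set equal to 0: -6k = 12, so k = -2.

-2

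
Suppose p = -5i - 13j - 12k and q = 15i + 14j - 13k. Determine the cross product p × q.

(337, -245, 125)

i: (-13)·(-13) - (-12)·14 = 169 - (-168) = 337
j: (-12)·15 - (-5)·(-13) = -180 - 65 = -245
k: (-5)·14 - (-13)·15 = -70 - (-195) = 125
p × q = (337, -245, 125)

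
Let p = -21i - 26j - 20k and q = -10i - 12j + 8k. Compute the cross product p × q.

(-448, 368, -8)

i: (-26)·8 - (-20)·(-12) = -208 - 240 = -448
j: (-20)·(-10) - (-21)·8 = 200 - (-168) = 368
k: (-21)·(-12) - (-26)·(-10) = 252 - 260 = -8
p × q = (-448, 368, -8)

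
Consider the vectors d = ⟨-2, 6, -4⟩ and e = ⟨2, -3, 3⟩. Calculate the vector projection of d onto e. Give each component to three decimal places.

d · e = (-2)·2 + 6·(-3) + (-4)·3 = -4 - 18 - 12 = -34
|e|² = 4 + 9 + 9 = 22
proj_e d = (-34/22) · (2, -3, 3) ≈ (-3.091, 4.636, -4.636)

(-3.091, 4.636, -4.636)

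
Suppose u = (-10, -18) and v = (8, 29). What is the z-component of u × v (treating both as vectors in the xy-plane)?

(-10)·29 - (-18)·8 = -290 - (-144) = -146

-146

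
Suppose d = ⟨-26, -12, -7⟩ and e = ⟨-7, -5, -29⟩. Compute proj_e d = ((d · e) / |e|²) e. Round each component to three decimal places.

d · e = (-26)·(-7) + (-12)·(-5) + (-7)·(-29) = 182 + 60 + 203 = 445
|e|² = 49 + 25 + 841 = 915
proj_e d = (445/915) · (-7, -5, -29) ≈ (-3.404, -2.432, -14.104)

(-3.404, -2.432, -14.104)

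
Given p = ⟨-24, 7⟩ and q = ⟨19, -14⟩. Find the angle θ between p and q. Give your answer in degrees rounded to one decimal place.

159.9

p · q = (-24)·19 + 7·(-14) = -456 - 98 = -554
|p|² = 576 + 49 = 625,  |p| = √625 ≈ 25.000000
|q|² = 361 + 196 = 557,  |q| = √557 ≈ 23.600847
cos θ = -554 / (25.000000 · 23.600847) ≈ -0.93895
θ = arccos(-0.93895) ≈ 159.9°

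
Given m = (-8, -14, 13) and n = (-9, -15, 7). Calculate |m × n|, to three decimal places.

114.743

i: (-14)·7 - 13·(-15) = -98 - (-195) = 97
j: 13·(-9) - (-8)·7 = -117 - (-56) = -61
k: (-8)·(-15) - (-14)·(-9) = 120 - 126 = -6
m × n = (97, -61, -6)
|m × n| = √(97² + (-61)² + (-6)²) = √13166 ≈ 114.7432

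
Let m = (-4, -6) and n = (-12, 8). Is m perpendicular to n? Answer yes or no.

yes

m · n = (-4)·(-12) + (-6)·8 = 48 - 48 = 0
Zero, so the vectors are orthogonal.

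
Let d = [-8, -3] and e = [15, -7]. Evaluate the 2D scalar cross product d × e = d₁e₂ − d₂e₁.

(-8)·(-7) - (-3)·15 = 56 - (-45) = 101

101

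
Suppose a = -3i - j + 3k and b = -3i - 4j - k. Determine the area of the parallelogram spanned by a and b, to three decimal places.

i: (-1)·(-1) - 3·(-4) = 1 - (-12) = 13
j: 3·(-3) - (-3)·(-1) = -9 - 3 = -12
k: (-3)·(-4) - (-1)·(-3) = 12 - 3 = 9
a × b = (13, -12, 9)
|a × b| = √(13² + (-12)² + 9²) = √394 ≈ 19.8494

19.849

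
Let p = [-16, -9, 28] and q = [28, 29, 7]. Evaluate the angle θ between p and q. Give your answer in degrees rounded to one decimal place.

112.0

p · q = (-16)·28 + (-9)·29 + 28·7 = -448 - 261 + 196 = -513
|p|² = 256 + 81 + 784 = 1121,  |p| = √1121 ≈ 33.481338
|q|² = 784 + 841 + 49 = 1674,  |q| = √1674 ≈ 40.914545
cos θ = -513 / (33.481338 · 40.914545) ≈ -0.37449
θ = arccos(-0.37449) ≈ 112.0°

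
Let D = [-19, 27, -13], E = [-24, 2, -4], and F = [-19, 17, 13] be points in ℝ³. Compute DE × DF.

(-560, 130, 50)

DE = (-5, -25, 9)
DF = (0, -10, 26)
i: (-25)·26 - 9·(-10) = -650 - (-90) = -560
j: 9·0 - (-5)·26 = 0 - (-130) = 130
k: (-5)·(-10) - (-25)·0 = 50 - 0 = 50
DE × DF = (-560, 130, 50)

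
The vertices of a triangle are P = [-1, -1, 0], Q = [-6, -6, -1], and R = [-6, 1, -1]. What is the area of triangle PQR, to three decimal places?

PQ = (-5, -5, -1),  PR = (-5, 2, -1)
i: (-5)·(-1) - (-1)·2 = 5 - (-2) = 7
j: (-1)·(-5) - (-5)·(-1) = 5 - 5 = 0
k: (-5)·2 - (-5)·(-5) = -10 - 25 = -35
PQ × PR = (7, 0, -35)
|PQ × PR| = √1274 ≈ 35.6931
area = ½ · 35.6931 ≈ 17.847

17.847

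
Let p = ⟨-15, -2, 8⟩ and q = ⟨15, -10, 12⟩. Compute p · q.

-109

p · q = (-15)·15 + (-2)·(-10) + 8·12 = -225 + 20 + 96 = -109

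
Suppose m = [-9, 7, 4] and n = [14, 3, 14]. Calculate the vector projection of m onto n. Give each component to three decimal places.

(-1.711, -0.367, -1.711)

m · n = (-9)·14 + 7·3 + 4·14 = -126 + 21 + 56 = -49
|n|² = 196 + 9 + 196 = 401
proj_n m = (-49/401) · (14, 3, 14) ≈ (-1.711, -0.367, -1.711)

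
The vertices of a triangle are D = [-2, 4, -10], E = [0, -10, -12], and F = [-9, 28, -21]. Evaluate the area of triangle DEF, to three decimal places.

DE = (2, -14, -2),  DF = (-7, 24, -11)
i: (-14)·(-11) - (-2)·24 = 154 - (-48) = 202
j: (-2)·(-7) - 2·(-11) = 14 - (-22) = 36
k: 2·24 - (-14)·(-7) = 48 - 98 = -50
DE × DF = (202, 36, -50)
|DE × DF| = √44600 ≈ 211.1871
area = ½ · 211.1871 ≈ 105.594

105.594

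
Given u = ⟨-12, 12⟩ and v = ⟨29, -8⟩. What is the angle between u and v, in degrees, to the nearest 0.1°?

150.4

u · v = (-12)·29 + 12·(-8) = -348 - 96 = -444
|u|² = 144 + 144 = 288,  |u| = √288 ≈ 16.970563
|v|² = 841 + 64 = 905,  |v| = √905 ≈ 30.083218
cos θ = -444 / (16.970563 · 30.083218) ≈ -0.86969
θ = arccos(-0.86969) ≈ 150.4°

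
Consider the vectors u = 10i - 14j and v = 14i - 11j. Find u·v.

294

u · v = 10·14 + (-14)·(-11) = 140 + 154 = 294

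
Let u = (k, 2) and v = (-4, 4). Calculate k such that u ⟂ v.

u · v = k·(-4) + 2·4 = 8 - 4k
Set equal to 0: -4k = -8, so k = 2.

2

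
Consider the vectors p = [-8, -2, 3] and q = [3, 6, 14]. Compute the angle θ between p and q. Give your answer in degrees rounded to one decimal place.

87.5

p · q = (-8)·3 + (-2)·6 + 3·14 = -24 - 12 + 42 = 6
|p|² = 64 + 4 + 9 = 77,  |p| = √77 ≈ 8.774964
|q|² = 9 + 36 + 196 = 241,  |q| = √241 ≈ 15.524175
cos θ = 6 / (8.774964 · 15.524175) ≈ 0.04405
θ = arccos(0.04405) ≈ 87.5°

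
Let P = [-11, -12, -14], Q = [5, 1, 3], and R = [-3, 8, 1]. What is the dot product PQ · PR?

643

PQ = Q − P = (16, 13, 17)
PR = R − P = (8, 20, 15)
PQ · PR = 16·8 + 13·20 + 17·15 = 128 + 260 + 255 = 643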